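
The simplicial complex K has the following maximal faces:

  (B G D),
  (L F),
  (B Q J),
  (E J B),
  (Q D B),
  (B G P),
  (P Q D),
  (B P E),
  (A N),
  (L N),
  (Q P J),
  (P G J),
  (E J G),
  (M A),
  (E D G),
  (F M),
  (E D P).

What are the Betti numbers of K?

b_0 = 2, b_1 = 1, b_2 = 0.

Take the total order A < B < D < E < F < G < J < L < M < N < P < Q on the vertex set. Then K (dimension 2) consists of the simplices:

  0-simplices (12): A, B, D, E, F, G, J, L, M, N, P, Q
  1-simplices (23): AM, AN, BD, BE, BG, BJ, BP, BQ, DE, DG, DP, DQ, EG, EJ, EP, FL, FM, GJ, GP, JP, JQ, LN, PQ
  2-simplices (12): BDG, BDQ, BEJ, BEP, BGP, BJQ, DEG, DEP, DPQ, EGJ, GJP, JPQ

giving chain groups C_0 ≅ Z^12, C_1 ≅ Z^23, C_2 ≅ Z^12.

Boundary ∂_1: C_1 → C_0 maps an edge to its endpoints' difference, ∂[p,q] = q − p. For instance
  ∂DG = G − D.
This gives a 12×23 integer matrix of rank 10; reducing to Smith normal form yields diagonal entries (1,1,1,1,1,1,1,1,1,1).

∂_2: C_2 → C_1 maps a triangle to the signed sum of its edges. For instance
  ∂DEP = EP − DP + DE,
  ∂DPQ = PQ − DQ + DP.
The 23×12 boundary matrix has rank 12 and Smith normal form diag(1,1,1,1,1,1,1,1,1,1,1,2).

Reading off H_k = ker ∂_k / im ∂_{k+1}:

  H_0: rank C_0 − rank ∂_1 = 12 − 10 = 2, and the invariant factors of ∂_1 are all 1, so H_0 ≅ Z^2.
  H_1: rank ker ∂_1 − rank ∂_2 = (23 − 10) − 12 = 1, and ∂_2 has invariant factor 2 > 1, so H_1 ≅ Z ⊕ Z_2.
  H_2: rank ker ∂_2 − rank ∂_3 = (12 − 12) − 0 = 0, and there is no ∂_3, so H_2 ≅ 0.

As a check, the Euler characteristic is 12 − 23 + 12 = 1, which agrees with 2 − 1 + 0 = 1.

Hence the Betti numbers are b_0 = 2, b_1 = 1, b_2 = 0.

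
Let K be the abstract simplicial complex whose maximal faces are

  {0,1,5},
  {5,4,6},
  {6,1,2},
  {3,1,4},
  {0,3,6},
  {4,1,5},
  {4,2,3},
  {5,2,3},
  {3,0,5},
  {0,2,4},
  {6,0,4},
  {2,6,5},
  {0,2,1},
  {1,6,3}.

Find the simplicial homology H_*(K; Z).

H_0 ≅ Z,  H_1 ≅ Z^2,  H_2 ≅ Z.

Take the total order 0 < 1 < 2 < 3 < 4 < 5 < 6 on the vertex set. Then K (dimension 2) consists of the simplices:

  0-simplices (7): [0], [1], [2], [3], [4], [5], [6]
  1-simplices (21): [0,1], [0,2], [0,3], [0,4], [0,5], [0,6], [1,2], [1,3], [1,4], [1,5], [1,6], [2,3], [2,4], [2,5], [2,6], [3,4], [3,5], [3,6], [4,5], [4,6], [5,6]
  2-simplices (14): [0,1,2], [0,1,5], [0,2,4], [0,3,5], [0,3,6], [0,4,6], [1,2,6], [1,3,4], [1,3,6], [1,4,5], [2,3,4], [2,3,5], [2,5,6], [4,5,6]

so the chain groups are C_0 ≅ Z^7, C_1 ≅ Z^21, C_2 ≅ Z^14.

∂_1: C_1 → C_0 sends each edge [p,q] (with p < q) to q − p.
This gives a 7×21 integer matrix of rank 6; reducing to Smith normal form yields diagonal entries (1,1,1,1,1,1).

∂_2: C_2 → C_1 sends each 2-simplex [p,q,r] to [q,r] − [p,r] + [p,q]. For instance
  ∂[0,4,6] = [4,6] − [0,6] + [0,4],
  ∂[2,3,5] = [3,5] − [2,5] + [2,3].
This gives a 21×14 integer matrix of rank 13; reducing to Smith normal form yields diagonal entries (1,1,1,1,1,1,1,1,1,1,1,1,1).

Now H_k = ker ∂_k / im ∂_{k+1}, so:

  H_0: rank C_0 − rank ∂_1 = 7 − 6 = 1, and the invariant factors of ∂_1 are all 1, so H_0 = Z.
  H_1: rank ker ∂_1 − rank ∂_2 = (21 − 6) − 13 = 2, and the invariant factors of ∂_2 are all 1, so H_1 = Z^2.
  H_2: rank ker ∂_2 − rank ∂_3 = (14 − 13) − 0 = 1, and there is no ∂_3, so H_2 = Z.

(K is a triangulation of the torus T^2.)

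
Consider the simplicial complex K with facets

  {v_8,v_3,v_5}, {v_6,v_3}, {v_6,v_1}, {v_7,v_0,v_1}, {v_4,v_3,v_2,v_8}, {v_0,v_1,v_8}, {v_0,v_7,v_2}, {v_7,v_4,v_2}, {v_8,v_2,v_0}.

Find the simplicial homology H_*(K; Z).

Take the total order v_0 < v_1 < v_2 < v_3 < v_4 < v_5 < v_6 < v_7 < v_8 on the vertex set. Then K (dimension 3) consists of the simplices:

  0-simplices (9): [v_0], [v_1], [v_2], [v_3], [v_4], [v_5], [v_6], [v_7], [v_8]
  1-simplices (18): (18 of them)
  2-simplices (10): [v_0,v_1,v_7], [v_0,v_1,v_8], [v_0,v_2,v_7], [v_0,v_2,v_8], [v_2,v_3,v_4], [v_2,v_3,v_8], [v_2,v_4,v_7], [v_2,v_4,v_8], [v_3,v_4,v_8], [v_3,v_5,v_8]
  3-simplices (1): [v_2,v_3,v_4,v_8]

Hence C_0 ≅ Z^9, C_1 ≅ Z^18, C_2 ≅ Z^10, C_3 ≅ Z^1.

The boundary map ∂_1: C_1 → C_0 maps an edge to its endpoints' difference, ∂[p,q] = q − p. For instance
  ∂[v_4,v_8] = [v_8] − [v_4].
The 9×18 boundary matrix has rank 8 and Smith normal form diag(1,1,1,1,1,1,1,1).

Boundary ∂_2: C_2 → C_1 acts by ∂[p,q,r] = [q,r] − [p,r] + [p,q]. For instance
  ∂[v_3,v_4,v_8] = [v_4,v_8] − [v_3,v_8] + [v_3,v_4],
  ∂[v_3,v_5,v_8] = [v_5,v_8] − [v_3,v_8] + [v_3,v_5].
The resulting 18×10 matrix has rank 9, and its Smith normal form has invariant factors (1,1,1,1,1,1,1,1,1).

Boundary ∂_3: C_3 → C_2 sends each 3-simplex σ to the alternating sum Σ_i (−1)^i (σ with its i-th vertex removed). For instance
  ∂[v_2,v_3,v_4,v_8] = [v_3,v_4,v_8] − [v_2,v_4,v_8] + [v_2,v_3,v_8] − [v_2,v_3,v_4].
As a 10×1 matrix over Z this has rank 1, with invariant factors (1).

Computing H_k = (kernel of ∂_k) / (image of ∂_{k+1}):

  H_0: rank C_0 − rank ∂_1 = 9 − 8 = 1, and the invariant factors of ∂_1 are all 1, so H_0 ≅ Z.
  H_1: rank ker ∂_1 − rank ∂_2 = (18 − 8) − 9 = 1, and the invariant factors of ∂_2 are all 1, so H_1 ≅ Z.
  H_2: rank ker ∂_2 − rank ∂_3 = (10 − 9) − 1 = 0, and the invariant factors of ∂_3 are all 1, so H_2 ≅ 0.
  H_3: rank ker ∂_3 − rank ∂_4 = (1 − 1) − 0 = 0, and there is no ∂_4, so H_3 ≅ 0.

As a check, the Euler characteristic is 9 − 18 + 10 − 1 = 0, which agrees with 1 − 1 + 0 − 0 = 0.

H_0 ≅ Z,  H_1 ≅ Z,  H_2 = 0,  H_3 = 0.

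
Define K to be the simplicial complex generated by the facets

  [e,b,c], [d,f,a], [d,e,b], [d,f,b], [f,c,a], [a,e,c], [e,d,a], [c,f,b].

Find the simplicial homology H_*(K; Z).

We work with the vertex ordering a < b < c < d < e < f. The simplices of K, each written with vertices in increasing order, are:

  0-simplices (6): a, b, c, d, e, f
  1-simplices (12): ac, ad, ae, af, bc, bd, be, bf, ce, cf, de, df
  2-simplices (8): ace, acf, ade, adf, bce, bcf, bde, bdf

Hence C_0 ≅ Z^6, C_1 ≅ Z^12, C_2 ≅ Z^8.

∂_1: C_1 → C_0 sends each edge [p,q] (with p < q) to q − p.
As a 6×12 matrix over Z this has rank 5, with invariant factors (1,1,1,1,1).

The boundary map ∂_2: C_2 → C_1 maps a triangle to the signed sum of its edges. For instance
  ∂adf = df − af + ad,
  ∂bdf = df − bf + bd.
As a 12×8 matrix over Z this has rank 7, with invariant factors (1,1,1,1,1,1,1).

Now H_k = ker ∂_k / im ∂_{k+1}, so:

  H_0: rank C_0 − rank ∂_1 = 6 − 5 = 1, and the invariant factors of ∂_1 are all 1, so H_0 ≅ Z.
  H_1: rank ker ∂_1 − rank ∂_2 = (12 − 5) − 7 = 0, and the invariant factors of ∂_2 are all 1, so H_1 ≅ 0.
  H_2: rank ker ∂_2 − rank ∂_3 = (8 − 7) − 0 = 1, and there is no ∂_3, so H_2 ≅ Z.

As a check, the Euler characteristic is 6 − 12 + 8 = 2, which agrees with 1 − 0 + 1 = 2.

H_0 = Z,  H_1 = 0,  H_2 = Z.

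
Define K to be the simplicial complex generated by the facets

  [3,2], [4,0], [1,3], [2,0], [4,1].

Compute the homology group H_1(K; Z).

H_1 ≅ Z.

Take the total order 0 < 1 < 2 < 3 < 4 on the vertex set. Then K (dimension 1) consists of the simplices:

  0-simplices (5): [0], [1], [2], [3], [4]
  1-simplices (5): [0,2], [0,4], [1,3], [1,4], [2,3]

so the chain groups are C_0 ≅ Z^5, C_1 ≅ Z^5.

∂_1: C_1 → C_0 maps an edge to its endpoints' difference, ∂[p,q] = q − p. For instance
  ∂[2,3] = [3] − [2].
This gives a 5×5 integer matrix of rank 4; reducing to Smith normal form yields diagonal entries (1,1,1,1).

From H_k ≅ ker(∂_k) / im(∂_{k+1}) we obtain:

  H_1: rank ker ∂_1 − rank ∂_2 = (5 − 4) − 0 = 1, and there is no ∂_2, so H_1 ≅ Z.

(K is a triangulation of the circle S^1.)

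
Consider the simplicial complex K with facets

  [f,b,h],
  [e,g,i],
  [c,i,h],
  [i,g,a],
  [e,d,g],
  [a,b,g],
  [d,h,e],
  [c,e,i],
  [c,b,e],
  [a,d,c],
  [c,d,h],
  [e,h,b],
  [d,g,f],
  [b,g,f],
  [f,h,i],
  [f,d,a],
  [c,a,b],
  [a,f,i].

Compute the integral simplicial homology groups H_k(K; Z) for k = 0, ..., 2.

H_0 ≅ Z,  H_1 ≅ Z ⊕ Z/2,  H_2 = 0.

Order the vertices as a < b < c < d < e < f < g < h < i. Listing each simplex with vertices in this order, K has dimension 2 with simplices:

  0-simplices (9): a, b, c, d, e, f, g, h, i
  1-simplices (27): ab, ac, ad, af, ag, ai, bc, be, bf, bg, bh, cd, ce, ch, ci, de, df, dg, dh, eg, eh, ei, fg, fh, fi, gi, hi
  2-simplices (18): abc, abg, acd, adf, afi, agi, bce, beh, bfg, bfh, cdh, cei, chi, deg, deh, dfg, egi, fhi

so the chain groups are C_0 ≅ Z^9, C_1 ≅ Z^27, C_2 ≅ Z^18.

The boundary map ∂_1: C_1 → C_0 is given by ∂[p,q] = [q] − [p]. For instance
  ∂df = f − d.
The resulting 9×27 matrix has rank 8, and its Smith normal form has invariant factors (1,1,1,1,1,1,1,1).

Boundary ∂_2: C_2 → C_1 sends each 2-simplex [p,q,r] to [q,r] − [p,r] + [p,q]. For instance
  ∂deh = eh − dh + de,
  ∂bfg = fg − bg + bf.
The 27×18 boundary matrix has rank 18 and Smith normal form diag(1,1,1,1,1,1,1,1,1,1,1,1,1,1,1,1,1,2).

From H_k ≅ ker(∂_k) / im(∂_{k+1}) we obtain:

  H_0: rank C_0 − rank ∂_1 = 9 − 8 = 1, and the invariant factors of ∂_1 are all 1, so H_0 ≅ Z.
  H_1: rank ker ∂_1 − rank ∂_2 = (27 − 8) − 18 = 1, and ∂_2 has invariant factor 2 > 1, so H_1 ≅ Z ⊕ Z/2.
  H_2: rank ker ∂_2 − rank ∂_3 = (18 − 18) − 0 = 0, and there is no ∂_3, so H_2 ≅ 0.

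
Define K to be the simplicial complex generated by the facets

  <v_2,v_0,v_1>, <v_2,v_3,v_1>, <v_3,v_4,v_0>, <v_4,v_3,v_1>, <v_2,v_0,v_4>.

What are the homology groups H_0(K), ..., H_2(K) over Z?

K has 5 vertices, 10 edges, 5 triangles.
rank ∂_0 = 0, rank ∂_1 = 4 ⇒ b_0 = 5 − 0 − 4 = 1; all invariant factors of ∂_1 are 1 so no torsion. So H_0 ≅ Z.
rank ∂_1 = 4, rank ∂_2 = 5 ⇒ b_1 = 10 − 4 − 5 = 1; all invariant factors of ∂_2 are 1 so no torsion. So H_1 ≅ Z.
rank ∂_2 = 5, rank ∂_3 = 0 ⇒ b_2 = 5 − 5 − 0 = 0. So H_2 ≅ 0.

H_0 = Z,  H_1 = Z,  H_2 = 0.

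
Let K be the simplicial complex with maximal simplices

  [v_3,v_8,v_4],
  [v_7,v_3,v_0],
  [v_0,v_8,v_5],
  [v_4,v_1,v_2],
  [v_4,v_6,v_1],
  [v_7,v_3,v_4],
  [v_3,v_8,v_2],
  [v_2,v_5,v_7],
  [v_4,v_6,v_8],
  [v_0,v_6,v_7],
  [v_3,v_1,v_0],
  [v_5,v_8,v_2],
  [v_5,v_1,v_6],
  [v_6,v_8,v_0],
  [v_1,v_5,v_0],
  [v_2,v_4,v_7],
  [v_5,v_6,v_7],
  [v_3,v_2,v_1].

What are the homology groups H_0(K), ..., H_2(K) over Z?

H_0 ≅ Z,  H_1 ≅ Z ⊕ Z/2,  H_2 = 0.

Take the total order v_0 < v_1 < v_2 < v_3 < v_4 < v_5 < v_6 < v_7 < v_8 on the vertex set. Then K (dimension 2) consists of the simplices:

  0-simplices (9): [v_0], [v_1], [v_2], [v_3], [v_4], [v_5], [v_6], [v_7], [v_8]
  1-simplices (27): (27 of them)
  2-simplices (18): (18 of them)

so the chain groups are C_0 ≅ Z^9, C_1 ≅ Z^27, C_2 ≅ Z^18.

∂_1: C_1 → C_0 sends each edge [p,q] (with p < q) to q − p.
This gives a 9×27 integer matrix of rank 8; reducing to Smith normal form yields diagonal entries (1,1,1,1,1,1,1,1).

∂_2: C_2 → C_1 maps a triangle to the signed sum of its edges. For instance
  ∂[v_3,v_4,v_8] = [v_4,v_8] − [v_3,v_8] + [v_3,v_4],
  ∂[v_4,v_6,v_8] = [v_6,v_8] − [v_4,v_8] + [v_4,v_6].
As a 27×18 matrix over Z this has rank 18, with invariant factors (1,1,1,1,1,1,1,1,1,1,1,1,1,1,1,1,1,2).

Now H_k = ker ∂_k / im ∂_{k+1}, so:

  H_0: rank C_0 − rank ∂_1 = 9 − 8 = 1, and the invariant factors of ∂_1 are all 1, so H_0 ≅ Z.
  H_1: rank ker ∂_1 − rank ∂_2 = (27 − 8) − 18 = 1, and ∂_2 has invariant factor 2 > 1, so H_1 ≅ Z ⊕ Z/2.
  H_2: rank ker ∂_2 − rank ∂_3 = (18 − 18) − 0 = 0, and there is no ∂_3, so H_2 ≅ 0.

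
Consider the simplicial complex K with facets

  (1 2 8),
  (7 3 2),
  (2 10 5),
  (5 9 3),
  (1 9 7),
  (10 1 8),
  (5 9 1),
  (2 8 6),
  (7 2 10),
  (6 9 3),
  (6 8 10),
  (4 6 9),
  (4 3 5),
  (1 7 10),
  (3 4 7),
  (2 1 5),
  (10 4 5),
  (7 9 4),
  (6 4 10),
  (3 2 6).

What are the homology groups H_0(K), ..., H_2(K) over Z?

H_0 ≅ Z,  H_1 ≅ Z ⊕ Z/2Z,  H_2 = 0.

We work with the vertex ordering 1 < 2 < 3 < 4 < 5 < 6 < 7 < 8 < 9 < 10. The simplices of K, each written with vertices in increasing order, are:

  0-simplices (10): [1], [2], [3], [4], [5], [6], [7], [8], [9], [10]
  1-simplices (30): (30 of them)
  2-simplices (20): (20 of them)

Hence C_0 ≅ Z^10, C_1 ≅ Z^30, C_2 ≅ Z^20.

The boundary map ∂_1: C_1 → C_0 is given by ∂[p,q] = [q] − [p].
This gives a 10×30 integer matrix of rank 9; reducing to Smith normal form yields diagonal entries (1,1,1,1,1,1,1,1,1).

The boundary map ∂_2: C_2 → C_1 sends each 2-simplex [p,q,r] to [q,r] − [p,r] + [p,q]. For instance
  ∂[3,4,7] = [4,7] − [3,7] + [3,4],
  ∂[3,6,9] = [6,9] − [3,9] + [3,6].
As a 30×20 matrix over Z this has rank 20, with invariant factors (1,1,1,1,1,1,1,1,1,1,1,1,1,1,1,1,1,1,1,2).

Reading off H_k = ker ∂_k / im ∂_{k+1}:

  H_0: rank C_0 − rank ∂_1 = 10 − 9 = 1, and the invariant factors of ∂_1 are all 1, so H_0 ≅ Z.
  H_1: rank ker ∂_1 − rank ∂_2 = (30 − 9) − 20 = 1, and ∂_2 has invariant factor 2 > 1, so H_1 ≅ Z ⊕ Z/2Z.
  H_2: rank ker ∂_2 − rank ∂_3 = (20 − 20) − 0 = 0, and there is no ∂_3, so H_2 ≅ 0.

(K is a triangulation of the Klein bottle.)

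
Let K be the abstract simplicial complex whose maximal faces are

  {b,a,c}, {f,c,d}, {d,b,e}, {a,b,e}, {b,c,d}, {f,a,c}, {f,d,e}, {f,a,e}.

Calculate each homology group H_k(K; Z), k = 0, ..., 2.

Order the vertices as a < b < c < d < e < f. Listing each simplex with vertices in this order, K has dimension 2 with simplices:

  0-simplices (6): a, b, c, d, e, f
  1-simplices (12): ab, ac, ae, af, bc, bd, be, cd, cf, de, df, ef
  2-simplices (8): abc, abe, acf, aef, bcd, bde, cdf, def

so the chain groups are C_0 ≅ Z^6, C_1 ≅ Z^12, C_2 ≅ Z^8.

The boundary map ∂_1: C_1 → C_0 is given by ∂[p,q] = [q] − [p]. For instance
  ∂ae = e − a.
The 6×12 boundary matrix has rank 5 and Smith normal form diag(1,1,1,1,1).

The boundary map ∂_2: C_2 → C_1 sends each 2-simplex [p,q,r] to [q,r] − [p,r] + [p,q]. For instance
  ∂abe = be − ae + ab,
  ∂abc = bc − ac + ab.
As a 12×8 matrix over Z this has rank 7, with invariant factors (1,1,1,1,1,1,1).

From H_k ≅ ker(∂_k) / im(∂_{k+1}) we obtain:

  H_0: rank C_0 − rank ∂_1 = 6 − 5 = 1, and the invariant factors of ∂_1 are all 1, so H_0 ≅ Z.
  H_1: rank ker ∂_1 − rank ∂_2 = (12 − 5) − 7 = 0, and the invariant factors of ∂_2 are all 1, so H_1 ≅ 0.
  H_2: rank ker ∂_2 − rank ∂_3 = (8 − 7) − 0 = 1, and there is no ∂_3, so H_2 ≅ Z.

H_0 = Z,  H_1 = 0,  H_2 = Z.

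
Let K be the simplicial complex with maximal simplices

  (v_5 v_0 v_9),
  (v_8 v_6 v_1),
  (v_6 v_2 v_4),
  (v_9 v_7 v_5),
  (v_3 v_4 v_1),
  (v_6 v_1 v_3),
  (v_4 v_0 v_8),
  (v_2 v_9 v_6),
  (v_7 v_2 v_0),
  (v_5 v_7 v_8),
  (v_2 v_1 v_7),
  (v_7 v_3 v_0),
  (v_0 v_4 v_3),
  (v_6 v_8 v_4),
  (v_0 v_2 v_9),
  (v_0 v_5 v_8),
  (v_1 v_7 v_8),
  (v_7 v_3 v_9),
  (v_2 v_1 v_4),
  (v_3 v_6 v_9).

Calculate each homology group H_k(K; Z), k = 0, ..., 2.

Order the vertices as v_0 < v_1 < v_2 < v_3 < v_4 < v_5 < v_6 < v_7 < v_8 < v_9. Listing each simplex with vertices in this order, K has dimension 2 with simplices:

  0-simplices (10): [v_0], [v_1], [v_2], [v_3], [v_4], [v_5], [v_6], [v_7], [v_8], [v_9]
  1-simplices (30): (30 of them)
  2-simplices (20): (20 of them)

Hence C_0 ≅ Z^10, C_1 ≅ Z^30, C_2 ≅ Z^20.

The boundary map ∂_1: C_1 → C_0 sends each edge [p,q] (with p < q) to q − p.
The resulting 10×30 matrix has rank 9, and its Smith normal form has invariant factors (1,1,1,1,1,1,1,1,1).

The boundary map ∂_2: C_2 → C_1 sends each 2-simplex [p,q,r] to [q,r] − [p,r] + [p,q]. For instance
  ∂[v_0,v_2,v_7] = [v_2,v_7] − [v_0,v_7] + [v_0,v_2],
  ∂[v_1,v_2,v_4] = [v_2,v_4] − [v_1,v_4] + [v_1,v_2].
The resulting 30×20 matrix has rank 20, and its Smith normal form has invariant factors (1,1,1,1,1,1,1,1,1,1,1,1,1,1,1,1,1,1,1,2).

Reading off H_k = ker ∂_k / im ∂_{k+1}:

  H_0: rank C_0 − rank ∂_1 = 10 − 9 = 1, and the invariant factors of ∂_1 are all 1, so H_0 ≅ Z.
  H_1: rank ker ∂_1 − rank ∂_2 = (30 − 9) − 20 = 1, and ∂_2 has invariant factor 2 > 1, so H_1 ≅ Z ⊕ Z/2Z.
  H_2: rank ker ∂_2 − rank ∂_3 = (20 − 20) − 0 = 0, and there is no ∂_3, so H_2 ≅ 0.

As a check, the Euler characteristic is 10 − 30 + 20 = 0, which agrees with 1 − 1 + 0 = 0.
(K is a triangulation of the Klein bottle.)

H_0 ≅ Z,  H_1 ≅ Z ⊕ Z/2Z,  H_2 = 0.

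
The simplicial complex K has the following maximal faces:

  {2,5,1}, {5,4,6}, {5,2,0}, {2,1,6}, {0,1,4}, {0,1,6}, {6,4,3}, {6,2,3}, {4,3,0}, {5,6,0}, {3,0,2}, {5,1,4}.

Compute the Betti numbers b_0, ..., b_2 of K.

Fix the vertex order 0 < 1 < 2 < 3 < 4 < 5 < 6 and write every simplex with vertices in increasing order. Then dim K = 2 and the simplices of K are:

  0-simplices (7): [0], [1], [2], [3], [4], [5], [6]
  1-simplices (18): [0,1], [0,2], [0,3], [0,4], [0,5], [0,6], [1,2], [1,4], [1,5], [1,6], [2,3], [2,5], [2,6], [3,4], [3,6], [4,5], [4,6], [5,6]
  2-simplices (12): [0,1,4], [0,1,6], [0,2,3], [0,2,5], [0,3,4], [0,5,6], [1,2,5], [1,2,6], [1,4,5], [2,3,6], [3,4,6], [4,5,6]

giving chain groups C_0 ≅ Z^7, C_1 ≅ Z^18, C_2 ≅ Z^12.

∂_1: C_1 → C_0 maps an edge to its endpoints' difference, ∂[p,q] = q − p. For instance
  ∂[0,4] = [4] − [0].
This gives a 7×18 integer matrix of rank 6; reducing to Smith normal form yields diagonal entries (1,1,1,1,1,1).

Boundary ∂_2: C_2 → C_1 sends each 2-simplex [p,q,r] to [q,r] − [p,r] + [p,q]. For instance
  ∂[0,2,5] = [2,5] − [0,5] + [0,2],
  ∂[0,1,6] = [1,6] − [0,6] + [0,1].
The 18×12 boundary matrix has rank 12 and Smith normal form diag(1,1,1,1,1,1,1,1,1,1,1,2).

From H_k ≅ ker(∂_k) / im(∂_{k+1}) we obtain:

  H_0: rank C_0 − rank ∂_1 = 7 − 6 = 1, and the invariant factors of ∂_1 are all 1, so H_0 ≅ Z.
  H_1: rank ker ∂_1 − rank ∂_2 = (18 − 6) − 12 = 0, and ∂_2 has invariant factor 2 > 1, so H_1 ≅ Z/2Z.
  H_2: rank ker ∂_2 − rank ∂_3 = (12 − 12) − 0 = 0, and there is no ∂_3, so H_2 ≅ 0.

As a check, the Euler characteristic is 7 − 18 + 12 = 1, which agrees with 1 − 0 + 0 = 1.
(K is a triangulation of the real projective plane RP^2.)

Hence the Betti numbers are b_0 = 1, b_1 = 0, b_2 = 0.

b_0 = 1, b_1 = 0, b_2 = 0.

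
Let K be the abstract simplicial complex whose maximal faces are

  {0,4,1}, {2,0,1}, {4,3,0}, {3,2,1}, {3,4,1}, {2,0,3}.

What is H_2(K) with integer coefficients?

Take the total order 0 < 1 < 2 < 3 < 4 on the vertex set. Then K (dimension 2) consists of the simplices:

  0-simplices (5): [0], [1], [2], [3], [4]
  1-simplices (9): [0,1], [0,2], [0,3], [0,4], [1,2], [1,3], [1,4], [2,3], [3,4]
  2-simplices (6): [0,1,2], [0,1,4], [0,2,3], [0,3,4], [1,2,3], [1,3,4]

Hence C_0 ≅ Z^5, C_1 ≅ Z^9, C_2 ≅ Z^6.

Boundary ∂_1: C_1 → C_0 sends each edge [p,q] (with p < q) to q − p. For instance
  ∂[2,3] = [3] − [2].
This gives a 5×9 integer matrix of rank 4; reducing to Smith normal form yields diagonal entries (1,1,1,1).

The boundary map ∂_2: C_2 → C_1 maps a triangle to the signed sum of its edges. For instance
  ∂[0,2,3] = [2,3] − [0,3] + [0,2],
  ∂[0,1,2] = [1,2] − [0,2] + [0,1].
The 9×6 boundary matrix has rank 5 and Smith normal form diag(1,1,1,1,1).

From H_k ≅ ker(∂_k) / im(∂_{k+1}) we obtain:

  H_2: rank ker ∂_2 − rank ∂_3 = (6 − 5) − 0 = 1, and there is no ∂_3, so H_2 = Z.

H_2 ≅ Z.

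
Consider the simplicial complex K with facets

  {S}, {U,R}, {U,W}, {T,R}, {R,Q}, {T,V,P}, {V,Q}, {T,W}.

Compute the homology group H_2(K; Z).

Order the vertices as P < Q < R < S < T < U < V < W. Listing each simplex with vertices in this order, K has dimension 2 with simplices:

  0-simplices (8): P, Q, R, S, T, U, V, W
  1-simplices (9): PT, PV, QR, QV, RT, RU, TV, TW, UW
  2-simplices (1): PTV

Hence C_0 ≅ Z^8, C_1 ≅ Z^9, C_2 ≅ Z^1.

Boundary ∂_1: C_1 → C_0 maps an edge to its endpoints' difference, ∂[p,q] = q − p.
As a 8×9 matrix over Z this has rank 6, with invariant factors (1,1,1,1,1,1).

The boundary map ∂_2: C_2 → C_1 maps a triangle to the signed sum of its edges. For instance
  ∂PTV = TV − PV + PT.
The resulting 9×1 matrix has rank 1, and its Smith normal form has invariant factors (1).

Now H_k = ker ∂_k / im ∂_{k+1}, so:

  H_2: rank ker ∂_2 − rank ∂_3 = (1 − 1) − 0 = 0, and there is no ∂_3, so H_2 = 0.

H_2 ≅ 0.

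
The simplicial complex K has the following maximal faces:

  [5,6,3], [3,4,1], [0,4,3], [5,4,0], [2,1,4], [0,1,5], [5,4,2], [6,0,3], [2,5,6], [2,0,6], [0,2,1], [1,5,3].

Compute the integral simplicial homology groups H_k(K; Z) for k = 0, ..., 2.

H_0 ≅ Z,  H_1 ≅ Z/2,  H_2 = 0.

Take the total order 0 < 1 < 2 < 3 < 4 < 5 < 6 on the vertex set. Then K (dimension 2) consists of the simplices:

  0-simplices (7): [0], [1], [2], [3], [4], [5], [6]
  1-simplices (18): [0,1], [0,2], [0,3], [0,4], [0,5], [0,6], [1,2], [1,3], [1,4], [1,5], [2,4], [2,5], [2,6], [3,4], [3,5], [3,6], [4,5], [5,6]
  2-simplices (12): [0,1,2], [0,1,5], [0,2,6], [0,3,4], [0,3,6], [0,4,5], [1,2,4], [1,3,4], [1,3,5], [2,4,5], [2,5,6], [3,5,6]

Hence C_0 ≅ Z^7, C_1 ≅ Z^18, C_2 ≅ Z^12.

∂_1: C_1 → C_0 maps an edge to its endpoints' difference, ∂[p,q] = q − p. For instance
  ∂[4,5] = [5] − [4].
This gives a 7×18 integer matrix of rank 6; reducing to Smith normal form yields diagonal entries (1,1,1,1,1,1).

Boundary ∂_2: C_2 → C_1 acts by ∂[p,q,r] = [q,r] − [p,r] + [p,q]. For instance
  ∂[2,5,6] = [5,6] − [2,6] + [2,5],
  ∂[1,3,4] = [3,4] − [1,4] + [1,3].
This gives a 18×12 integer matrix of rank 12; reducing to Smith normal form yields diagonal entries (1,1,1,1,1,1,1,1,1,1,1,2).

From H_k ≅ ker(∂_k) / im(∂_{k+1}) we obtain:

  H_0: rank C_0 − rank ∂_1 = 7 − 6 = 1, and the invariant factors of ∂_1 are all 1, so H_0 ≅ Z.
  H_1: rank ker ∂_1 − rank ∂_2 = (18 − 6) − 12 = 0, and ∂_2 has invariant factor 2 > 1, so H_1 ≅ Z/2.
  H_2: rank ker ∂_2 − rank ∂_3 = (12 − 12) − 0 = 0, and there is no ∂_3, so H_2 ≅ 0.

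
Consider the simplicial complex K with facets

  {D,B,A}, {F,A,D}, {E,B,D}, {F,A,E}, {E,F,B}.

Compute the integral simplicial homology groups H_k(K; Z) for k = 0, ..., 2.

K has 5 vertices, 10 edges, 5 triangles.
rank ∂_0 = 0, rank ∂_1 = 4 ⇒ b_0 = 5 − 0 − 4 = 1; all invariant factors of ∂_1 are 1 so no torsion. So H_0 ≅ Z.
rank ∂_1 = 4, rank ∂_2 = 5 ⇒ b_1 = 10 − 4 − 5 = 1; all invariant factors of ∂_2 are 1 so no torsion. So H_1 ≅ Z.
rank ∂_2 = 5, rank ∂_3 = 0 ⇒ b_2 = 5 − 5 − 0 = 0. So H_2 ≅ 0.

H_0 ≅ Z,  H_1 ≅ Z,  H_2 = 0.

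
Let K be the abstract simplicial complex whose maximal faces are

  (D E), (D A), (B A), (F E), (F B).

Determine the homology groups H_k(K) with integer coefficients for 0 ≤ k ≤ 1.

H_0 ≅ Z,  H_1 ≅ Z.

K has 5 vertices, 5 edges.
rank ∂_0 = 0, rank ∂_1 = 4 ⇒ b_0 = 5 − 0 − 4 = 1; all invariant factors of ∂_1 are 1 so no torsion. So H_0 = Z.
rank ∂_1 = 4, rank ∂_2 = 0 ⇒ b_1 = 5 − 4 − 0 = 1. So H_1 = Z.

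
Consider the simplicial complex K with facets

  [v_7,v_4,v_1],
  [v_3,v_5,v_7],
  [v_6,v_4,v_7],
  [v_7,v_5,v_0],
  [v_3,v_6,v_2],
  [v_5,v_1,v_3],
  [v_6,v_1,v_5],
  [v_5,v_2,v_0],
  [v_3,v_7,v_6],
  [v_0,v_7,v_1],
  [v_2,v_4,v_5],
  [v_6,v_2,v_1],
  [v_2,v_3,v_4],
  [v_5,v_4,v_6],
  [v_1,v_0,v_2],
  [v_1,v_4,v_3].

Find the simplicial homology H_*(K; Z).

K has 8 vertices, 24 edges, 16 triangles.
rank ∂_0 = 0, rank ∂_1 = 7 ⇒ b_0 = 8 − 0 − 7 = 1; all invariant factors of ∂_1 are 1 so no torsion. So H_0 ≅ Z.
rank ∂_1 = 7, rank ∂_2 = 15 ⇒ b_1 = 24 − 7 − 15 = 2; all invariant factors of ∂_2 are 1 so no torsion. So H_1 ≅ Z^2.
rank ∂_2 = 15, rank ∂_3 = 0 ⇒ b_2 = 16 − 15 − 0 = 1. So H_2 ≅ Z.

H_0 = Z,  H_1 = Z^2,  H_2 = Z.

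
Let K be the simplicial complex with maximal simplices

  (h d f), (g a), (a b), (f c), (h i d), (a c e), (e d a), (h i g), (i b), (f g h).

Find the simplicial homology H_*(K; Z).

Fix the vertex order a < b < c < d < e < f < g < h < i and write every simplex with vertices in increasing order. Then dim K = 2 and the simplices of K are:

  0-simplices (9): a, b, c, d, e, f, g, h, i
  1-simplices (17): ab, ac, ad, ae, ag, bi, ce, cf, de, df, dh, di, fg, fh, gh, gi, hi
  2-simplices (6): ace, ade, dfh, dhi, fgh, ghi

so the chain groups are C_0 ≅ Z^9, C_1 ≅ Z^17, C_2 ≅ Z^6.

The boundary map ∂_1: C_1 → C_0 is given by ∂[p,q] = [q] − [p]. For instance
  ∂ag = g − a.
The 9×17 boundary matrix has rank 8 and Smith normal form diag(1,1,1,1,1,1,1,1).

Boundary ∂_2: C_2 → C_1 acts by ∂[p,q,r] = [q,r] − [p,r] + [p,q]. For instance
  ∂dfh = fh − dh + df,
  ∂ade = de − ae + ad.
The resulting 17×6 matrix has rank 6, and its Smith normal form has invariant factors (1,1,1,1,1,1).

Now H_k = ker ∂_k / im ∂_{k+1}, so:

  H_0: rank C_0 − rank ∂_1 = 9 − 8 = 1, and the invariant factors of ∂_1 are all 1, so H_0 = Z.
  H_1: rank ker ∂_1 − rank ∂_2 = (17 − 8) − 6 = 3, and the invariant factors of ∂_2 are all 1, so H_1 = Z^3.
  H_2: rank ker ∂_2 − rank ∂_3 = (6 − 6) − 0 = 0, and there is no ∂_3, so H_2 = 0.

As a check, the Euler characteristic is 9 − 17 + 6 = -2, which agrees with 1 − 3 + 0 = -2.

H_0 ≅ Z,  H_1 ≅ Z^3,  H_2 = 0.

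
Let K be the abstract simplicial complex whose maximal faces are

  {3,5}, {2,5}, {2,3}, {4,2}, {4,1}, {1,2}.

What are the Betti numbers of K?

b_0 = 1, b_1 = 2.

Take the total order 1 < 2 < 3 < 4 < 5 on the vertex set. Then K (dimension 1) consists of the simplices:

  0-simplices (5): [1], [2], [3], [4], [5]
  1-simplices (6): [1,2], [1,4], [2,3], [2,4], [2,5], [3,5]

so the chain groups are C_0 ≅ Z^5, C_1 ≅ Z^6.

The boundary map ∂_1: C_1 → C_0 sends each edge [p,q] (with p < q) to q − p. For instance
  ∂[2,4] = [4] − [2].
The resulting 5×6 matrix has rank 4, and its Smith normal form has invariant factors (1,1,1,1).

From H_k ≅ ker(∂_k) / im(∂_{k+1}) we obtain:

  H_0: rank C_0 − rank ∂_1 = 5 − 4 = 1, and the invariant factors of ∂_1 are all 1, so H_0 ≅ Z.
  H_1: rank ker ∂_1 − rank ∂_2 = (6 − 4) − 0 = 2, and there is no ∂_2, so H_1 ≅ Z^2.

(K is a triangulation of a wedge of 2 circles.)

Hence the Betti numbers are b_0 = 1, b_1 = 2.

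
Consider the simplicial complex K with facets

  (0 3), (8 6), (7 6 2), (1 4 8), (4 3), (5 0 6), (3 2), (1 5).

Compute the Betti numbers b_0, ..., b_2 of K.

b_0 = 1, b_1 = 3, b_2 = 0.

Order the vertices as 0 < 1 < 2 < 3 < 4 < 5 < 6 < 7 < 8. Listing each simplex with vertices in this order, K has dimension 2 with simplices:

  0-simplices (9): [0], [1], [2], [3], [4], [5], [6], [7], [8]
  1-simplices (14): [0,3], [0,5], [0,6], [1,4], [1,5], [1,8], [2,3], [2,6], [2,7], [3,4], [4,8], [5,6], [6,7], [6,8]
  2-simplices (3): [0,5,6], [1,4,8], [2,6,7]

so the chain groups are C_0 ≅ Z^9, C_1 ≅ Z^14, C_2 ≅ Z^3.

Boundary ∂_1: C_1 → C_0 sends each edge [p,q] (with p < q) to q − p.
This gives a 9×14 integer matrix of rank 8; reducing to Smith normal form yields diagonal entries (1,1,1,1,1,1,1,1).

Boundary ∂_2: C_2 → C_1 maps a triangle to the signed sum of its edges. For instance
  ∂[0,5,6] = [5,6] − [0,6] + [0,5],
  ∂[2,6,7] = [6,7] − [2,7] + [2,6].
The resulting 14×3 matrix has rank 3, and its Smith normal form has invariant factors (1,1,1).

Now H_k = ker ∂_k / im ∂_{k+1}, so:

  H_0: rank C_0 − rank ∂_1 = 9 − 8 = 1, and the invariant factors of ∂_1 are all 1, so H_0 = Z.
  H_1: rank ker ∂_1 − rank ∂_2 = (14 − 8) − 3 = 3, and the invariant factors of ∂_2 are all 1, so H_1 = Z^3.
  H_2: rank ker ∂_2 − rank ∂_3 = (3 − 3) − 0 = 0, and there is no ∂_3, so H_2 = 0.

As a check, the Euler characteristic is 9 − 14 + 3 = -2, which agrees with 1 − 3 + 0 = -2.

Hence the Betti numbers are b_0 = 1, b_1 = 3, b_2 = 0.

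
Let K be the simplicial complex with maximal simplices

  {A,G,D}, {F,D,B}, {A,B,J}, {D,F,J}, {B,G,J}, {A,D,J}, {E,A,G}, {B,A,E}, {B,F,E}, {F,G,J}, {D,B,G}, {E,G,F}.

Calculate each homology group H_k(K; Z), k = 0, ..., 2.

Order the vertices as A < B < D < E < F < G < J. Listing each simplex with vertices in this order, K has dimension 2 with simplices:

  0-simplices (7): A, B, D, E, F, G, J
  1-simplices (18): AB, AD, AE, AG, AJ, BD, BE, BF, BG, BJ, DF, DG, DJ, EF, EG, FG, FJ, GJ
  2-simplices (12): ABE, ABJ, ADG, ADJ, AEG, BDF, BDG, BEF, BGJ, DFJ, EFG, FGJ

so the chain groups are C_0 ≅ Z^7, C_1 ≅ Z^18, C_2 ≅ Z^12.

∂_1: C_1 → C_0 maps an edge to its endpoints' difference, ∂[p,q] = q − p.
This gives a 7×18 integer matrix of rank 6; reducing to Smith normal form yields diagonal entries (1,1,1,1,1,1).

∂_2: C_2 → C_1 maps a triangle to the signed sum of its edges. For instance
  ∂BEF = EF − BF + BE,
  ∂ADJ = DJ − AJ + AD.
This gives a 18×12 integer matrix of rank 12; reducing to Smith normal form yields diagonal entries (1,1,1,1,1,1,1,1,1,1,1,2).

Reading off H_k = ker ∂_k / im ∂_{k+1}:

  H_0: rank C_0 − rank ∂_1 = 7 − 6 = 1, and the invariant factors of ∂_1 are all 1, so H_0 ≅ Z.
  H_1: rank ker ∂_1 − rank ∂_2 = (18 − 6) − 12 = 0, and ∂_2 has invariant factor 2 > 1, so H_1 ≅ Z/2.
  H_2: rank ker ∂_2 − rank ∂_3 = (12 − 12) − 0 = 0, and there is no ∂_3, so H_2 ≅ 0.

As a check, the Euler characteristic is 7 − 18 + 12 = 1, which agrees with 1 − 0 + 0 = 1.
(K is a triangulation of the real projective plane RP^2.)

H_0 ≅ Z,  H_1 ≅ Z/2,  H_2 = 0.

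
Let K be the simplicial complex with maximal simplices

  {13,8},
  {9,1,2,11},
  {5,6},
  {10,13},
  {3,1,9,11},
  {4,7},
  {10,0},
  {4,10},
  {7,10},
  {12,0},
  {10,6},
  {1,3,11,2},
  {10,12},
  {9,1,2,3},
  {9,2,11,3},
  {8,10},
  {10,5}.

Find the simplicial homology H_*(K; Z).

We work with the vertex ordering 0 < 1 < 2 < 3 < 4 < 5 < 6 < 7 < 8 < 9 < 10 < 11 < 12 < 13. The simplices of K, each written with vertices in increasing order, are:

  0-simplices (14): [0], [1], [2], [3], [4], [5], [6], [7], [8], [9], [10], [11], [12], [13]
  1-simplices (22): (22 of them)
  2-simplices (10): [1,2,3], [1,2,9], [1,2,11], [1,3,9], [1,3,11], [1,9,11], [2,3,9], [2,3,11], [2,9,11], [3,9,11]
  3-simplices (5): [1,2,3,9], [1,2,3,11], [1,2,9,11], [1,3,9,11], [2,3,9,11]

giving chain groups C_0 ≅ Z^14, C_1 ≅ Z^22, C_2 ≅ Z^10, C_3 ≅ Z^5.

∂_1: C_1 → C_0 is given by ∂[p,q] = [q] − [p].
The resulting 14×22 matrix has rank 12, and its Smith normal form has invariant factors (1,1,1,1,1,1,1,1,1,1,1,1).

∂_2: C_2 → C_1 sends each 2-simplex [p,q,r] to [q,r] − [p,r] + [p,q]. For instance
  ∂[1,3,9] = [3,9] − [1,9] + [1,3],
  ∂[1,3,11] = [3,11] − [1,11] + [1,3].
The resulting 22×10 matrix has rank 6, and its Smith normal form has invariant factors (1,1,1,1,1,1).

∂_3: C_3 → C_2 sends each 3-simplex σ to the alternating sum Σ_i (−1)^i (σ with its i-th vertex removed). For instance
  ∂[2,3,9,11] = [3,9,11] − [2,9,11] + [2,3,11] − [2,3,9],
  ∂[1,2,9,11] = [2,9,11] − [1,9,11] + [1,2,11] − [1,2,9].
The 10×5 boundary matrix has rank 4 and Smith normal form diag(1,1,1,1).

Computing H_k = (kernel of ∂_k) / (image of ∂_{k+1}):

  H_0: rank C_0 − rank ∂_1 = 14 − 12 = 2, and the invariant factors of ∂_1 are all 1, so H_0 ≅ Z^2.
  H_1: rank ker ∂_1 − rank ∂_2 = (22 − 12) − 6 = 4, and the invariant factors of ∂_2 are all 1, so H_1 ≅ Z^4.
  H_2: rank ker ∂_2 − rank ∂_3 = (10 − 6) − 4 = 0, and the invariant factors of ∂_3 are all 1, so H_2 ≅ 0.
  H_3: rank ker ∂_3 − rank ∂_4 = (5 − 4) − 0 = 1, and there is no ∂_4, so H_3 ≅ Z.

As a check, the Euler characteristic is 14 − 22 + 10 − 5 = -3, which agrees with 2 − 4 + 0 − 1 = -3.
(K is a triangulation of the disjoint union of the 3-sphere S^3 and a wedge of 4 circles.)

H_0 = Z^2,  H_1 = Z^4,  H_2 = 0,  H_3 = Z.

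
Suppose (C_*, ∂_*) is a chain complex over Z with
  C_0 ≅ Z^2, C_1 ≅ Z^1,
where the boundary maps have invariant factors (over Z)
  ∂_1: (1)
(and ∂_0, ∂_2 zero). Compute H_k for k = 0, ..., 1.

H_0 = Z,  H_1 = 0.

H_0: b_0 = 2 − 0 − 1 = 1; torsion from ∂_1 factors > 1: none. So H_0 = Z.
H_1: b_1 = 1 − 1 − 0 = 0; torsion from ∂_2 factors > 1: none. So H_1 = 0.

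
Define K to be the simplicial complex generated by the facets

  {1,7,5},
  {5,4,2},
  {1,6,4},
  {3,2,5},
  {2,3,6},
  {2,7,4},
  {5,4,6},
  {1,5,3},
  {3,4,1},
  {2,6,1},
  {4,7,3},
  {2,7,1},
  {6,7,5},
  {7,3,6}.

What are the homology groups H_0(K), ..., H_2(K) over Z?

Take the total order 1 < 2 < 3 < 4 < 5 < 6 < 7 on the vertex set. Then K (dimension 2) consists of the simplices:

  0-simplices (7): [1], [2], [3], [4], [5], [6], [7]
  1-simplices (21): [1,2], [1,3], [1,4], [1,5], [1,6], [1,7], [2,3], [2,4], [2,5], [2,6], [2,7], [3,4], [3,5], [3,6], [3,7], [4,5], [4,6], [4,7], [5,6], [5,7], [6,7]
  2-simplices (14): [1,2,6], [1,2,7], [1,3,4], [1,3,5], [1,4,6], [1,5,7], [2,3,5], [2,3,6], [2,4,5], [2,4,7], [3,4,7], [3,6,7], [4,5,6], [5,6,7]

Hence C_0 ≅ Z^7, C_1 ≅ Z^21, C_2 ≅ Z^14.

∂_1: C_1 → C_0 is given by ∂[p,q] = [q] − [p].
The 7×21 boundary matrix has rank 6 and Smith normal form diag(1,1,1,1,1,1).

Boundary ∂_2: C_2 → C_1 acts by ∂[p,q,r] = [q,r] − [p,r] + [p,q]. For instance
  ∂[1,3,5] = [3,5] − [1,5] + [1,3],
  ∂[1,4,6] = [4,6] − [1,6] + [1,4].
The 21×14 boundary matrix has rank 13 and Smith normal form diag(1,1,1,1,1,1,1,1,1,1,1,1,1).

From H_k ≅ ker(∂_k) / im(∂_{k+1}) we obtain:

  H_0: rank C_0 − rank ∂_1 = 7 − 6 = 1, and the invariant factors of ∂_1 are all 1, so H_0 = Z.
  H_1: rank ker ∂_1 − rank ∂_2 = (21 − 6) − 13 = 2, and the invariant factors of ∂_2 are all 1, so H_1 = Z^2.
  H_2: rank ker ∂_2 − rank ∂_3 = (14 − 13) − 0 = 1, and there is no ∂_3, so H_2 = Z.

As a check, the Euler characteristic is 7 − 21 + 14 = 0, which agrees with 1 − 2 + 1 = 0.

H_0 = Z,  H_1 = Z^2,  H_2 = Z.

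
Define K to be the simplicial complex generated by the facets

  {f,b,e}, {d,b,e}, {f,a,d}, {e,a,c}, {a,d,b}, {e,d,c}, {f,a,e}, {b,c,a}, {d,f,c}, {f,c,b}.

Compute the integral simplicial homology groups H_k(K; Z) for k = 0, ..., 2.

H_0 ≅ Z,  H_1 ≅ Z/2Z,  H_2 = 0.

Fix the vertex order a < b < c < d < e < f and write every simplex with vertices in increasing order. Then dim K = 2 and the simplices of K are:

  0-simplices (6): a, b, c, d, e, f
  1-simplices (15): ab, ac, ad, ae, af, bc, bd, be, bf, cd, ce, cf, de, df, ef
  2-simplices (10): abc, abd, ace, adf, aef, bcf, bde, bef, cde, cdf

Hence C_0 ≅ Z^6, C_1 ≅ Z^15, C_2 ≅ Z^10.

The boundary map ∂_1: C_1 → C_0 is given by ∂[p,q] = [q] − [p]. For instance
  ∂ab = b − a.
The 6×15 boundary matrix has rank 5 and Smith normal form diag(1,1,1,1,1).

∂_2: C_2 → C_1 maps a triangle to the signed sum of its edges. For instance
  ∂bcf = cf − bf + bc,
  ∂abd = bd − ad + ab.
As a 15×10 matrix over Z this has rank 10, with invariant factors (1,1,1,1,1,1,1,1,1,2).

Now H_k = ker ∂_k / im ∂_{k+1}, so:

  H_0: rank C_0 − rank ∂_1 = 6 − 5 = 1, and the invariant factors of ∂_1 are all 1, so H_0 ≅ Z.
  H_1: rank ker ∂_1 − rank ∂_2 = (15 − 5) − 10 = 0, and ∂_2 has invariant factor 2 > 1, so H_1 ≅ Z/2Z.
  H_2: rank ker ∂_2 − rank ∂_3 = (10 − 10) − 0 = 0, and there is no ∂_3, so H_2 ≅ 0.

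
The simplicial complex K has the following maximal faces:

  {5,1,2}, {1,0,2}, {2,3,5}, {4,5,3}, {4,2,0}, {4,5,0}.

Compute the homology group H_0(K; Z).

Fix the vertex order 0 < 1 < 2 < 3 < 4 < 5 and write every simplex with vertices in increasing order. Then dim K = 2 and the simplices of K are:

  0-simplices (6): [0], [1], [2], [3], [4], [5]
  1-simplices (12): [0,1], [0,2], [0,4], [0,5], [1,2], [1,5], [2,3], [2,4], [2,5], [3,4], [3,5], [4,5]
  2-simplices (6): [0,1,2], [0,2,4], [0,4,5], [1,2,5], [2,3,5], [3,4,5]

so the chain groups are C_0 ≅ Z^6, C_1 ≅ Z^12, C_2 ≅ Z^6.

The boundary map ∂_1: C_1 → C_0 is given by ∂[p,q] = [q] − [p]. For instance
  ∂[0,1] = [1] − [0].
As a 6×12 matrix over Z this has rank 5, with invariant factors (1,1,1,1,1).

∂_2: C_2 → C_1 acts by ∂[p,q,r] = [q,r] − [p,r] + [p,q]. For instance
  ∂[2,3,5] = [3,5] − [2,5] + [2,3],
  ∂[1,2,5] = [2,5] − [1,5] + [1,2].
This gives a 12×6 integer matrix of rank 6; reducing to Smith normal form yields diagonal entries (1,1,1,1,1,1).

Now H_k = ker ∂_k / im ∂_{k+1}, so:

  H_0: rank C_0 − rank ∂_1 = 6 − 5 = 1, and the invariant factors of ∂_1 are all 1, so H_0 = Z.

(K is a triangulation of the cylinder S^1 x I.)

H_0 = Z.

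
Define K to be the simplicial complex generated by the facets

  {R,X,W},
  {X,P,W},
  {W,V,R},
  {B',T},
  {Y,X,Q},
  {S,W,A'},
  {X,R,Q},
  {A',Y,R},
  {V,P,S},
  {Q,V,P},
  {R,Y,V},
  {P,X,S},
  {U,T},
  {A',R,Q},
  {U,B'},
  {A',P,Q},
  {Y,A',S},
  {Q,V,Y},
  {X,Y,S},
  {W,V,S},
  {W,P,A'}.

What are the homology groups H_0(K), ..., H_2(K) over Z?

Fix the vertex order P < Q < R < S < T < U < V < W < X < Y < A' < B' and write every simplex with vertices in increasing order. Then dim K = 2 and the simplices of K are:

  0-simplices (12): [P], [Q], [R], [S], [T], [U], [V], [W], [X], [Y], [A'], [B']
  1-simplices (30): (30 of them)
  2-simplices (18): (18 of them)

so the chain groups are C_0 ≅ Z^12, C_1 ≅ Z^30, C_2 ≅ Z^18.

Boundary ∂_1: C_1 → C_0 is given by ∂[p,q] = [q] − [p].
This gives a 12×30 integer matrix of rank 10; reducing to Smith normal form yields diagonal entries (1,1,1,1,1,1,1,1,1,1).

The boundary map ∂_2: C_2 → C_1 sends each 2-simplex [p,q,r] to [q,r] − [p,r] + [p,q]. For instance
  ∂[Q,R,X] = [R,X] − [Q,X] + [Q,R],
  ∂[R,W,X] = [W,X] − [R,X] + [R,W].
The resulting 30×18 matrix has rank 18, and its Smith normal form has invariant factors (1,1,1,1,1,1,1,1,1,1,1,1,1,1,1,1,1,2).

Reading off H_k = ker ∂_k / im ∂_{k+1}:

  H_0: rank C_0 − rank ∂_1 = 12 − 10 = 2, and the invariant factors of ∂_1 are all 1, so H_0 = Z^2.
  H_1: rank ker ∂_1 − rank ∂_2 = (30 − 10) − 18 = 2, and ∂_2 has invariant factor 2 > 1, so H_1 = Z^2 × Z/2.
  H_2: rank ker ∂_2 − rank ∂_3 = (18 − 18) − 0 = 0, and there is no ∂_3, so H_2 = 0.

H_0 ≅ Z^2,  H_1 ≅ Z^2 × Z/2,  H_2 = 0.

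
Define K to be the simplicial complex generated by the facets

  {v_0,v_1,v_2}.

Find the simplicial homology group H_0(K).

We work with the vertex ordering v_0 < v_1 < v_2. The simplices of K, each written with vertices in increasing order, are:

  0-simplices (3): [v_0], [v_1], [v_2]
  1-simplices (3): [v_0,v_1], [v_0,v_2], [v_1,v_2]
  2-simplices (1): [v_0,v_1,v_2]

Hence C_0 ≅ Z^3, C_1 ≅ Z^3, C_2 ≅ Z^1.

The boundary map ∂_1: C_1 → C_0 maps an edge to its endpoints' difference, ∂[p,q] = q − p. For instance
  ∂[v_0,v_1] = [v_1] − [v_0].
As a 3×3 matrix over Z this has rank 2, with invariant factors (1,1).

Boundary ∂_2: C_2 → C_1 sends each 2-simplex [p,q,r] to [q,r] − [p,r] + [p,q]. For instance
  ∂[v_0,v_1,v_2] = [v_1,v_2] − [v_0,v_2] + [v_0,v_1].
This gives a 3×1 integer matrix of rank 1; reducing to Smith normal form yields diagonal entries (1).

Reading off H_k = ker ∂_k / im ∂_{k+1}:

  H_0: rank C_0 − rank ∂_1 = 3 − 2 = 1, and the invariant factors of ∂_1 are all 1, so H_0 ≅ Z.

H_0 = Z.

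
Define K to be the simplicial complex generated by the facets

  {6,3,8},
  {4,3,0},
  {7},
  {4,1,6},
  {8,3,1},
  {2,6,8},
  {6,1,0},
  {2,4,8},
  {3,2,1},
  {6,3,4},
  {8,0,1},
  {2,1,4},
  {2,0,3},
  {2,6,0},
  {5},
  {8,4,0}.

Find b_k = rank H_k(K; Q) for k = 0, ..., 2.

Order the vertices as 0 < 1 < 2 < 3 < 4 < 5 < 6 < 7 < 8. Listing each simplex with vertices in this order, K has dimension 2 with simplices:

  0-simplices (9): [0], [1], [2], [3], [4], [5], [6], [7], [8]
  1-simplices (21): [0,1], [0,2], [0,3], [0,4], [0,6], [0,8], [1,2], [1,3], [1,4], [1,6], [1,8], [2,3], [2,4], [2,6], [2,8], [3,4], [3,6], [3,8], [4,6], [4,8], [6,8]
  2-simplices (14): [0,1,6], [0,1,8], [0,2,3], [0,2,6], [0,3,4], [0,4,8], [1,2,3], [1,2,4], [1,3,8], [1,4,6], [2,4,8], [2,6,8], [3,4,6], [3,6,8]

Hence C_0 ≅ Z^9, C_1 ≅ Z^21, C_2 ≅ Z^14.

∂_1: C_1 → C_0 sends each edge [p,q] (with p < q) to q − p.
The resulting 9×21 matrix has rank 6, and its Smith normal form has invariant factors (1,1,1,1,1,1).

The boundary map ∂_2: C_2 → C_1 maps a triangle to the signed sum of its edges. For instance
  ∂[1,2,3] = [2,3] − [1,3] + [1,2],
  ∂[2,4,8] = [4,8] − [2,8] + [2,4].
The 21×14 boundary matrix has rank 13 and Smith normal form diag(1,1,1,1,1,1,1,1,1,1,1,1,1).

Computing H_k = (kernel of ∂_k) / (image of ∂_{k+1}):

  H_0: rank C_0 − rank ∂_1 = 9 − 6 = 3, and the invariant factors of ∂_1 are all 1, so H_0 ≅ Z^3.
  H_1: rank ker ∂_1 − rank ∂_2 = (21 − 6) − 13 = 2, and the invariant factors of ∂_2 are all 1, so H_1 ≅ Z^2.
  H_2: rank ker ∂_2 − rank ∂_3 = (14 − 13) − 0 = 1, and there is no ∂_3, so H_2 ≅ Z.

Hence the Betti numbers are b_0 = 3, b_1 = 2, b_2 = 1.

b_0 = 3, b_1 = 2, b_2 = 1.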